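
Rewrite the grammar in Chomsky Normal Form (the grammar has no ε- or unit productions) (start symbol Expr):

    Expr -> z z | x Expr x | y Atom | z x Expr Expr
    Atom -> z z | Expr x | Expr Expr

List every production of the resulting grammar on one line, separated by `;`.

Expr -> X1 X1 | X2 Y1 | X3 Atom | X1 Y2; Atom -> X1 X1 | Expr X2 | Expr Expr; X1 -> z; X2 -> x; X3 -> y; Y1 -> Expr X2; Y2 -> X2 Y3; Y3 -> Expr Expr

Introduce a nonterminal for each terminal appearing in a rule of length ≥ 2: X1 → z, X2 → x, X3 → y.
Binarize each right-hand side of length ≥ 3 by chaining fresh nonterminals (Y1, Y2, …): affected rules were Expr → X2 Expr X2; Expr → X1 X2 Expr Expr.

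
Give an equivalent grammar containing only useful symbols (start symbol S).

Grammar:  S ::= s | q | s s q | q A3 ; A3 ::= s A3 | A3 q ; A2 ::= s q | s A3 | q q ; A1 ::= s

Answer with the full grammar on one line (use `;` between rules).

Generating nonterminals: {A1, A2, S}.
Reachable from S after that: {S}.
Removed useless symbols: {A1, A2, A3} and every production mentioning them.

S ::= s | q | s s q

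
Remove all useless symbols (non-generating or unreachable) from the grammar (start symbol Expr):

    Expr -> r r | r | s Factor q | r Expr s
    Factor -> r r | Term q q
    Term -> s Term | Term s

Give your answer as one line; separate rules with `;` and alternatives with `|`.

Expr -> r r | r | s Factor q | r Expr s; Factor -> r r

Generating nonterminals: {Expr, Factor}.
Reachable from Expr after that: {Expr, Factor}.
Removed useless symbols: {Term} and every production mentioning them.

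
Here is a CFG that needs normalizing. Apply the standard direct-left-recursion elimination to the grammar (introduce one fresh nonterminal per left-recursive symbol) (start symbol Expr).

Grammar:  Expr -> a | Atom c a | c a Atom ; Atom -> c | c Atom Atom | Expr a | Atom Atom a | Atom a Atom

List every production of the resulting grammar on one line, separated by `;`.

Expr -> a | Atom c a | c a Atom; Atom -> c Atom1 | c Atom Atom Atom1 | Expr a Atom1; Atom1 -> Atom a Atom1 | a Atom Atom1 | eps

Atom is directly left-recursive.
For Atom: α = {Atom a, a Atom}, β = {c, c Atom Atom, Expr a}. Rewrite as Atom → β Atom1 and Atom1 → α Atom1 | ε.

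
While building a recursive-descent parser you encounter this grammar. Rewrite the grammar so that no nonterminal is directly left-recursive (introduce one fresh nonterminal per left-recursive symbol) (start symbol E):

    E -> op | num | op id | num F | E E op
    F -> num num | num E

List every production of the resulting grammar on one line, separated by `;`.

E is directly left-recursive.
For E: α = {E op}, β = {op, num, op id, num F}. Rewrite as E → β E' and E' → α E' | ε.

E -> op E' | num E' | op id E' | num F E'; F -> num num | num E; E' -> E op E' | ε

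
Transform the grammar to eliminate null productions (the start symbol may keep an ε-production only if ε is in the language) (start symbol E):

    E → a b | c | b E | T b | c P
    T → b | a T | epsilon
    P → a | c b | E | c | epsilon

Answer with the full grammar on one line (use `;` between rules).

E → a b | c | b E | T b | b | c P; T → b | a T | a; P → a | c b | E | c

Nullable nonterminals: {P, T}.
ε ∉ L(G), so no ε-production is kept.
Add the nullable-subset variants: E → T b gives T b | b. T → a T gives a T | a.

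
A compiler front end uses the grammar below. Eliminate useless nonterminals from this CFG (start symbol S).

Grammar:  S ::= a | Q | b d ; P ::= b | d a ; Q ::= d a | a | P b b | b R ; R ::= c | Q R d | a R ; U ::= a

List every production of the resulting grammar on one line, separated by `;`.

Generating nonterminals: {P, Q, R, S, U}.
Reachable from S after that: {P, Q, R, S}.
Removed useless symbols: {U} and every production mentioning them.

S ::= a | Q | b d; P ::= b | d a; Q ::= d a | a | P b b | b R; R ::= c | Q R d | a R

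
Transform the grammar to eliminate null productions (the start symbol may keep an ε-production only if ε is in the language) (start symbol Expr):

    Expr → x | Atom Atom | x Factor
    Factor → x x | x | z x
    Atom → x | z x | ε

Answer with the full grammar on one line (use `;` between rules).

Expr → x | Atom Atom | Atom | x Factor | ε; Factor → x x | x | z x; Atom → x | z x

The nullable symbols are {Atom, Expr}.
ε ∈ L(G) since Expr is nullable, so keep Expr → ε.
Expand every rule over subsets of its nullable positions: Expr → Atom Atom gives Atom Atom | Atom.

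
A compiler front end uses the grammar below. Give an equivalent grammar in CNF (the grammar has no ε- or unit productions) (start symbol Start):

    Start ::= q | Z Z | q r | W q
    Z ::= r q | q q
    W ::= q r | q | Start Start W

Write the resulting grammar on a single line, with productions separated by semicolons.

Start ::= q | Z Z | X1 X2 | W X1; Z ::= X2 X1 | X1 X1; W ::= X1 X2 | q | Start Y1; X1 ::= q; X2 ::= r; Y1 ::= Start W

Introduce a nonterminal for each terminal appearing in a rule of length ≥ 2: X1 → q, X2 → r.
Binarize each right-hand side of length ≥ 3 by chaining fresh nonterminals (Y1, Y2, …): affected rules were W → Start Start W.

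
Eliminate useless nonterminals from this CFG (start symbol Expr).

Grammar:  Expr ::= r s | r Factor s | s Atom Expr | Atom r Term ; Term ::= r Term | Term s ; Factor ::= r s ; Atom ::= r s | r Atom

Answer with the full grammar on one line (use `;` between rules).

Generating nonterminals: {Atom, Expr, Factor}.
Reachable from Expr after that: {Atom, Expr, Factor}.
Removed useless symbols: {Term} and every production mentioning them.

Expr ::= r s | r Factor s | s Atom Expr; Factor ::= r s; Atom ::= r s | r Atom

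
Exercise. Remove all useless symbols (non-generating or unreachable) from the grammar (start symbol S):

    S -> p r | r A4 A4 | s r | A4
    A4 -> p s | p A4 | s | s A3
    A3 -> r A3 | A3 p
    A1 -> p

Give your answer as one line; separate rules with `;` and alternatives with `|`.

Generating nonterminals: {A1, A4, S}.
Reachable from S after that: {A4, S}.
Removed useless symbols: {A1, A3} and every production mentioning them.

S -> p r | r A4 A4 | s r | A4; A4 -> p s | p A4 | s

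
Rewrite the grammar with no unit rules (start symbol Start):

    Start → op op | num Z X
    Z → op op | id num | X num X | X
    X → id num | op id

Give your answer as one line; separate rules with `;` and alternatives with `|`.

Start → op op | num Z X; Z → op op | id num | X num X | op id; X → id num | op id

Unit pairs: Z ⇒* {X}.
For every A with A ⇒* B via unit rules, add B's non-unit alternatives to A; then delete every rule of the form X → Y.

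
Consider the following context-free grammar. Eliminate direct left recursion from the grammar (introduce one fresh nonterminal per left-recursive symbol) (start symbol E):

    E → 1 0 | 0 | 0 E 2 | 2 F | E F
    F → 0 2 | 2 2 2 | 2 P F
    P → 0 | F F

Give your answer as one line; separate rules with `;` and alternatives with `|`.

E → 1 0 E' | 0 E' | 0 E 2 E' | 2 F E'; F → 0 2 | 2 2 2 | 2 P F; P → 0 | F F; E' → F E' | ε

Directly left-recursive nonterminal: E.
For E: α = {F}, β = {1 0, 0, 0 E 2, 2 F}. Rewrite as E → β E' and E' → α E' | ε.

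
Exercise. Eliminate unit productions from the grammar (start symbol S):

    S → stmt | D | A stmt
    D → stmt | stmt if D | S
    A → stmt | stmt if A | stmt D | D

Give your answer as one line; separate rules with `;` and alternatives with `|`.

S → stmt | stmt if D | A stmt; D → stmt | A stmt | stmt if D; A → stmt | A stmt | stmt if D | stmt if A | stmt D

Unit pairs: A ⇒* {D, S}; D ⇒* {S}; S ⇒* {D}.
Replace each nonterminal's rules with the union of the non-unit rules of every nonterminal it unit-derives.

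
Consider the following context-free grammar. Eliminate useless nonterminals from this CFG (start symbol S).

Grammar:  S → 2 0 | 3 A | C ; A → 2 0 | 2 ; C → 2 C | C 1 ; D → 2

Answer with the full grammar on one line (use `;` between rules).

S → 2 0 | 3 A; A → 2 0 | 2

Generating nonterminals: {A, D, S}.
Reachable from S after that: {A, S}.
Removed useless symbols: {C, D} and every production mentioning them.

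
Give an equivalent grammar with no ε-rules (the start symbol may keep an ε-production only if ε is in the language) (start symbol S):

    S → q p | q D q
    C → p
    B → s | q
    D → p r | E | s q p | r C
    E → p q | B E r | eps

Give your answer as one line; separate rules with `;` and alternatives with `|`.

S → q p | q D q | q q; C → p; B → s | q; D → p r | E | s q p | r C; E → p q | B E r | B r

The nullable symbols are {D, E}.
ε ∉ L(G), so no ε-production is kept.
Expand every rule over subsets of its nullable positions: S → q D q gives q D q | q q. E → B E r gives B E r | B r.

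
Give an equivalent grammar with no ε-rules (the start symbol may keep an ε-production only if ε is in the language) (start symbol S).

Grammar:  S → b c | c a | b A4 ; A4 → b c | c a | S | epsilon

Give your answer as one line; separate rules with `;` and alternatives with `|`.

Nullable nonterminals: {A4}.
ε ∉ L(G), so no ε-production is kept.
Add the nullable-subset variants: S → b A4 gives b A4 | b.

S → b c | c a | b A4 | b; A4 → b c | c a | S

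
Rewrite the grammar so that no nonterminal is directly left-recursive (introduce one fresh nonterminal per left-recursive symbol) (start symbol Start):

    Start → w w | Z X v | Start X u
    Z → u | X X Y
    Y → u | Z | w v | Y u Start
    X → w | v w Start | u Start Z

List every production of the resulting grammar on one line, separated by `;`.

Start, Y are directly left-recursive.
For Start: α = {X u}, β = {w w, Z X v}. Rewrite as Start → β Start1 and Start1 → α Start1 | ε.
For Y: α = {u Start}, β = {u, Z, w v}. Rewrite as Y → β Y1 and Y1 → α Y1 | ε.

Start → w w Start1 | Z X v Start1; Z → u | X X Y; Y → u Y1 | Z Y1 | w v Y1; X → w | v w Start | u Start Z; Start1 → X u Start1 | ε; Y1 → u Start Y1 | ε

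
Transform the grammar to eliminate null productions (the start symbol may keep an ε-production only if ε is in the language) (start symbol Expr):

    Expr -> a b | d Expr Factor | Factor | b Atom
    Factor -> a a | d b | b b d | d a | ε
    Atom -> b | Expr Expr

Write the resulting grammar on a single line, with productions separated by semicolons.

Expr -> a b | d Expr Factor | d Expr | d Factor | d | Factor | b Atom | b | ε; Factor -> a a | d b | b b d | d a; Atom -> b | Expr Expr | Expr

Nullable nonterminals: {Atom, Expr, Factor}.
ε ∈ L(G) since Expr is nullable, so keep Expr → ε.
Add the nullable-subset variants: Expr → d Expr Factor gives d Expr Factor | d Expr | d Factor | d. Expr → b Atom gives b Atom | b. Atom → Expr Expr gives Expr Expr | Expr.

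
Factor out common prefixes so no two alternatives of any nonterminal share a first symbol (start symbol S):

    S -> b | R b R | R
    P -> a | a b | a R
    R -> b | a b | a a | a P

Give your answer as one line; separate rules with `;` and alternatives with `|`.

S -> b | R S'; P -> a P'; R -> b | a R'; S' -> b R | ε; P' -> ε | b | R; R' -> b | a | P

S has alternatives sharing prefix 'R': factor to S → R S' with S' → b R | ε.
P has alternatives sharing prefix 'a': factor to P → a P' with P' → ε | b | R.
R has alternatives sharing prefix 'a': factor to R → a R' with R' → b | a | P.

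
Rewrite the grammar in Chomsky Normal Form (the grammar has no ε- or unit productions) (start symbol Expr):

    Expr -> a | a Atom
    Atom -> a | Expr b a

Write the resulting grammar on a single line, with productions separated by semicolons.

Introduce a nonterminal for each terminal appearing in a rule of length ≥ 2: X1 → a, X2 → b.
Binarize each right-hand side of length ≥ 3 by chaining fresh nonterminals (Y1, Y2, …): affected rules were Atom → Expr X2 X1.

Expr -> a | X1 Atom; Atom -> a | Expr Y1; X1 -> a; X2 -> b; Y1 -> X2 X1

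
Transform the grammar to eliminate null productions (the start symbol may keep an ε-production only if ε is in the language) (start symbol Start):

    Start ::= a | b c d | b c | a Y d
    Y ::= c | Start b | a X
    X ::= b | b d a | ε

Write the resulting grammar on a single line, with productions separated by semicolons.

Start ::= a | b c d | b c | a Y d; Y ::= c | Start b | a X | a; X ::= b | b d a

The nullable symbols are {X}.
ε ∉ L(G), so no ε-production is kept.
For each production, add variants omitting each subset of nullable occurrences: Y → a X gives a X | a.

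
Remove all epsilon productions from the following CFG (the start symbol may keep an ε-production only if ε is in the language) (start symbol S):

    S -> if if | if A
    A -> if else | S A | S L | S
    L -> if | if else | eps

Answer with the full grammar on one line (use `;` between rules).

Nullable set = {L}.
ε ∉ L(G), so no ε-production is kept.
For each production, add variants omitting each subset of nullable occurrences: A → S L gives S L | S.

S -> if if | if A; A -> if else | S A | S L | S; L -> if | if else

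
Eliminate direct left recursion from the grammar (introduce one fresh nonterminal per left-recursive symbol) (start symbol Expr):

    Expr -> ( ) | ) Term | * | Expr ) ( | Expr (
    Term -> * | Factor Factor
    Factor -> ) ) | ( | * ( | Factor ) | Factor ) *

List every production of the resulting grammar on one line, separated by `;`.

Expr -> ( ) Expr1 | ) Term Expr1 | * Expr1; Term -> * | Factor Factor; Factor -> ) ) Factor1 | ( Factor1 | * ( Factor1; Expr1 -> ) ( Expr1 | ( Expr1 | ε; Factor1 -> ) Factor1 | ) * Factor1 | ε

Left recursion appears on Expr, Factor.
For Expr: α = {) (, (}, β = {( ), ) Term, *}. Rewrite as Expr → β Expr1 and Expr1 → α Expr1 | ε.
For Factor: α = {), ) *}, β = {) ), (, * (}. Rewrite as Factor → β Factor1 and Factor1 → α Factor1 | ε.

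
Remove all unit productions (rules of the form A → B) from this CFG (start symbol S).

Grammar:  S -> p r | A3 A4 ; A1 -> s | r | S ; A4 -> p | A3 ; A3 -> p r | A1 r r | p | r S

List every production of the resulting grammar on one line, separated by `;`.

Unit pairs: A1 ⇒* {S}; A4 ⇒* {A3}.
For every A with A ⇒* B via unit rules, add B's non-unit alternatives to A; then delete every rule of the form X → Y.

S -> p r | A3 A4; A1 -> s | r | p r | A3 A4; A4 -> p | p r | A1 r r | r S; A3 -> p r | A1 r r | p | r S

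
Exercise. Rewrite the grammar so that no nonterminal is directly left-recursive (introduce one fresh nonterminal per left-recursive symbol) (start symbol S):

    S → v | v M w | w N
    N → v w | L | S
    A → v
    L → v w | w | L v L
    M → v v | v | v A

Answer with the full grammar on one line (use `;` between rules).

S → v | v M w | w N; N → v w | L | S; A → v; L → v w L' | w L'; M → v v | v | v A; L' → v L L' | ε

Directly left-recursive nonterminal: L.
For L: α = {v L}, β = {v w, w}. Rewrite as L → β L' and L' → α L' | ε.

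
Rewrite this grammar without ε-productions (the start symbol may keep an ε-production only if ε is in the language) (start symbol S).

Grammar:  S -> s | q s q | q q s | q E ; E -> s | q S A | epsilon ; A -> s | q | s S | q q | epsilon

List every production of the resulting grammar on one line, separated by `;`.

Nullable set = {A, E}.
ε ∉ L(G), so no ε-production is kept.
For each production, add variants omitting each subset of nullable occurrences: S → q E gives q E | q. E → q S A gives q S A | q S.

S -> s | q s q | q q s | q E | q; E -> s | q S A | q S; A -> s | q | s S | q q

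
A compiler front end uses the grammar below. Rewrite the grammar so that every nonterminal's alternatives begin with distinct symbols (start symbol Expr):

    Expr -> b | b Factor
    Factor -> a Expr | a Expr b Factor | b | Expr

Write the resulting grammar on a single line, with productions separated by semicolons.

Expr has alternatives sharing prefix 'b': factor to Expr → b Expr1 with Expr1 → ε | Factor.
Factor has alternatives sharing prefix 'a Expr': factor to Factor → a Expr Factor1 with Factor1 → ε | b Factor.

Expr -> b Expr1; Factor -> b | Expr | a Expr Factor1; Expr1 -> ε | Factor; Factor1 -> ε | b Factor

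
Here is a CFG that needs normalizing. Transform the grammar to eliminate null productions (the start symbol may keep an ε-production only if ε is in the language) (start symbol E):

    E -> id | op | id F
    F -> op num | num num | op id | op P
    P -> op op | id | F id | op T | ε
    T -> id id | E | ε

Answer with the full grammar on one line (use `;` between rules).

E -> id | op | id F; F -> op num | num num | op id | op P | op; P -> op op | id | F id | op T | op; T -> id id | E

Nullable set = {P, T}.
ε ∉ L(G), so no ε-production is kept.
Expand every rule over subsets of its nullable positions: F → op P gives op P | op. P → op T gives op T | op.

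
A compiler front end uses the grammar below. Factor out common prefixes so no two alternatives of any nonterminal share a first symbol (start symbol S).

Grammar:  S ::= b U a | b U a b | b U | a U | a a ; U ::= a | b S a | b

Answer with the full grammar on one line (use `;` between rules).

S has alternatives sharing prefix 'b U': factor to S → b U S' with S' → a | a b | ε.
S has alternatives sharing prefix 'a': factor to S → a S'' with S'' → U | a.
U has alternatives sharing prefix 'b': factor to U → b U' with U' → S a | ε.
S' has alternatives sharing prefix 'a': factor to S' → a S''' with S''' → ε | b.

S ::= b U S' | a S''; U ::= a | b U'; S' ::= ε | a S'''; S'' ::= U | a; U' ::= S a | ε; S''' ::= ε | b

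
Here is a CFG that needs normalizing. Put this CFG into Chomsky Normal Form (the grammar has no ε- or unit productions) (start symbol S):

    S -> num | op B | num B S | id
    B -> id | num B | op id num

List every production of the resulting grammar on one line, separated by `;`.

S -> num | X1 B | X2 Y1 | id; B -> id | X2 B | X1 Y2; X1 -> op; X2 -> num; X3 -> id; Y1 -> B S; Y2 -> X3 X2

Introduce a nonterminal for each terminal appearing in a rule of length ≥ 2: X1 → op, X2 → num, X3 → id.
Binarize each right-hand side of length ≥ 3 by chaining fresh nonterminals (Y1, Y2, …): affected rules were S → X2 B S; B → X1 X3 X2.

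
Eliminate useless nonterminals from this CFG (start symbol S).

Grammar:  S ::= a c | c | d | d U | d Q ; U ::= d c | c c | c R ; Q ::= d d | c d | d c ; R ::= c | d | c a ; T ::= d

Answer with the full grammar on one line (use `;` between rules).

S ::= a c | c | d | d U | d Q; U ::= d c | c c | c R; Q ::= d d | c d | d c; R ::= c | d | c a

Generating nonterminals: {Q, R, S, T, U}.
Reachable from S after that: {Q, R, S, U}.
Removed useless symbols: {T} and every production mentioning them.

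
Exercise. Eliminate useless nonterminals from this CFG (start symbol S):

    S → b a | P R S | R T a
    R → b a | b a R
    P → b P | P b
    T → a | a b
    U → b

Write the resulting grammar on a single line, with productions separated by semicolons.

Generating nonterminals: {R, S, T, U}.
Reachable from S after that: {R, S, T}.
Removed useless symbols: {P, U} and every production mentioning them.

S → b a | R T a; R → b a | b a R; T → a | a b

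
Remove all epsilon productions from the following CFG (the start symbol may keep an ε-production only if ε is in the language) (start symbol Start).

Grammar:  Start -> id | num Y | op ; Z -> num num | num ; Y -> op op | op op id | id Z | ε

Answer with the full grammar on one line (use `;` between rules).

The nullable symbols are {Y}.
ε ∉ L(G), so no ε-production is kept.
Expand every rule over subsets of its nullable positions: Start → num Y gives num Y | num.

Start -> id | num Y | num | op; Z -> num num | num; Y -> op op | op op id | id Z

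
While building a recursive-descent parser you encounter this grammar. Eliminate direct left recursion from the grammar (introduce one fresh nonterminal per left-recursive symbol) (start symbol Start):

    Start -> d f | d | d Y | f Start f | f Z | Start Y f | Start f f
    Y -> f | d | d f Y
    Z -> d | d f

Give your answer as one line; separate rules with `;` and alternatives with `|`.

Start -> d f Start1 | d Start1 | d Y Start1 | f Start f Start1 | f Z Start1; Y -> f | d | d f Y; Z -> d | d f; Start1 -> Y f Start1 | f f Start1 | ε

Left recursion appears on Start.
For Start: α = {Y f, f f}, β = {d f, d, d Y, f Start f, f Z}. Rewrite as Start → β Start1 and Start1 → α Start1 | ε.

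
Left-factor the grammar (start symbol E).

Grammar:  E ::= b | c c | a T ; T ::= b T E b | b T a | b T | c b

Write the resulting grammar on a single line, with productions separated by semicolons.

T has alternatives sharing prefix 'b T': factor to T → b T T' with T' → E b | a | ε.

E ::= b | c c | a T; T ::= c b | b T T'; T' ::= E b | a | ε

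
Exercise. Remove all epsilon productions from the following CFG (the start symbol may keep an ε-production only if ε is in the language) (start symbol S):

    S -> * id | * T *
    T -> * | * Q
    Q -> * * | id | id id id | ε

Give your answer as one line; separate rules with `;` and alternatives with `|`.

S -> * id | * T *; T -> * | * Q; Q -> * * | id | id id id

The nullable symbols are {Q}.
ε ∉ L(G), so no ε-production is kept.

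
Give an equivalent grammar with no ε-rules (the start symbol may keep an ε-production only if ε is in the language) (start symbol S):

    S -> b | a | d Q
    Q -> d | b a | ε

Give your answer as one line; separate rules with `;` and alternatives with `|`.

Nullable set = {Q}.
ε ∉ L(G), so no ε-production is kept.
For each production, add variants omitting each subset of nullable occurrences: S → d Q gives d Q | d.

S -> b | a | d Q | d; Q -> d | b a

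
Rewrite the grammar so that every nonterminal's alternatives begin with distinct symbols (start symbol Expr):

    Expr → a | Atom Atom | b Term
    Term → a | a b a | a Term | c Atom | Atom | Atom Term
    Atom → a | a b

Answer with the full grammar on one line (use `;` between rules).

Expr → a | Atom Atom | b Term; Term → c Atom | a Term1 | Atom Term2; Atom → a Atom1; Term1 → epsilon | b a | Term; Term2 → epsilon | Term; Atom1 → epsilon | b

Term has alternatives sharing prefix 'a': factor to Term → a Term1 with Term1 → ε | b a | Term.
Term has alternatives sharing prefix 'Atom': factor to Term → Atom Term2 with Term2 → ε | Term.
Atom has alternatives sharing prefix 'a': factor to Atom → a Atom1 with Atom1 → ε | b.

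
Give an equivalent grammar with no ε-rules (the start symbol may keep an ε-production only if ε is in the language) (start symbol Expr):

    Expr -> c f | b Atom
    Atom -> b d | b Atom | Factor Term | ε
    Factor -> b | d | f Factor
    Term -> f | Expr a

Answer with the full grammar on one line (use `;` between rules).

Expr -> c f | b Atom | b; Atom -> b d | b Atom | b | Factor Term; Factor -> b | d | f Factor; Term -> f | Expr a

Nullable set = {Atom}.
ε ∉ L(G), so no ε-production is kept.
For each production, add variants omitting each subset of nullable occurrences: Expr → b Atom gives b Atom | b. Atom → b Atom gives b Atom | b.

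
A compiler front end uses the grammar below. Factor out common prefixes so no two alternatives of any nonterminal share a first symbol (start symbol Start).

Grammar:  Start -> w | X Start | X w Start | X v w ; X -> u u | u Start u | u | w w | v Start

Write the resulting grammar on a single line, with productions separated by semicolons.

Start has alternatives sharing prefix 'X': factor to Start → X Start1 with Start1 → Start | w Start | v w.
X has alternatives sharing prefix 'u': factor to X → u X1 with X1 → u | Start u | ε.

Start -> w | X Start1; X -> w w | v Start | u X1; Start1 -> Start | w Start | v w; X1 -> u | Start u | ε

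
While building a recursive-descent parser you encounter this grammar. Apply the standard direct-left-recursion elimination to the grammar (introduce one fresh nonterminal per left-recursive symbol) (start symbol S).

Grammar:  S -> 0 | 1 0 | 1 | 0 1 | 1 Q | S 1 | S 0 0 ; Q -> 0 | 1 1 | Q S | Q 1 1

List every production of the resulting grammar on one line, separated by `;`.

S -> 0 S' | 1 0 S' | 1 S' | 0 1 S' | 1 Q S'; Q -> 0 Q' | 1 1 Q'; S' -> 1 S' | 0 0 S' | ε; Q' -> S Q' | 1 1 Q' | ε

S, Q are directly left-recursive.
For S: α = {1, 0 0}, β = {0, 1 0, 1, 0 1, 1 Q}. Rewrite as S → β S' and S' → α S' | ε.
For Q: α = {S, 1 1}, β = {0, 1 1}. Rewrite as Q → β Q' and Q' → α Q' | ε.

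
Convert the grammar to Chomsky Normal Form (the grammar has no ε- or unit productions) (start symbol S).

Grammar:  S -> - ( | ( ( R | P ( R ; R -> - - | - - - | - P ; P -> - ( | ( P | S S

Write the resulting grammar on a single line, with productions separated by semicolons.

Introduce a nonterminal for each terminal appearing in a rule of length ≥ 2: X1 → -, X2 → (.
Binarize each right-hand side of length ≥ 3 by chaining fresh nonterminals (Y1, Y2, …): affected rules were S → X2 X2 R; S → P X2 R; R → X1 X1 X1.

S -> X1 X2 | X2 Y1 | P Y2; R -> X1 X1 | X1 Y3 | X1 P; P -> X1 X2 | X2 P | S S; X1 -> -; X2 -> (; Y1 -> X2 R; Y2 -> X2 R; Y3 -> X1 X1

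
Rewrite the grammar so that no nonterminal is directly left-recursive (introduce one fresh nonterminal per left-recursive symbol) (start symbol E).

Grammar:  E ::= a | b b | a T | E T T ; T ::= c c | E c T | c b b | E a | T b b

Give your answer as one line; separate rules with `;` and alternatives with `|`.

Directly left-recursive nonterminals: E, T.
For E: α = {T T}, β = {a, b b, a T}. Rewrite as E → β E' and E' → α E' | ε.
For T: α = {b b}, β = {c c, E c T, c b b, E a}. Rewrite as T → β T' and T' → α T' | ε.

E ::= a E' | b b E' | a T E'; T ::= c c T' | E c T T' | c b b T' | E a T'; E' ::= T T E' | ε; T' ::= b b T' | ε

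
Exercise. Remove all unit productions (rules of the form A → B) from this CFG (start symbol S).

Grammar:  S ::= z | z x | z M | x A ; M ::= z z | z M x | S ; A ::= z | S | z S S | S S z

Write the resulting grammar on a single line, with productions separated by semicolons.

Unit pairs: A ⇒* {S}; M ⇒* {S}.
For every A with A ⇒* B via unit rules, add B's non-unit alternatives to A; then delete every rule of the form X → Y.

S ::= z | z x | z M | x A; M ::= z | z x | z M | x A | z z | z M x; A ::= z | z x | z M | x A | z S S | S S z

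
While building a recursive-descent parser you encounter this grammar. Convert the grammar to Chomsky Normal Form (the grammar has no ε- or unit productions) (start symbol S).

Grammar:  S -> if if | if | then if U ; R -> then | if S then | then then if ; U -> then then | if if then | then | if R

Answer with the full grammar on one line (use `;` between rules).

S -> X1 X1 | if | X2 Y1; R -> then | X1 Y2 | X2 Y3; U -> X2 X2 | X1 Y4 | then | X1 R; X1 -> if; X2 -> then; Y1 -> X1 U; Y2 -> S X2; Y3 -> X2 X1; Y4 -> X1 X2

Introduce a nonterminal for each terminal appearing in a rule of length ≥ 2: X1 → if, X2 → then.
Binarize each right-hand side of length ≥ 3 by chaining fresh nonterminals (Y1, Y2, …): affected rules were S → X2 X1 U; R → X1 S X2; R → X2 X2 X1; U → X1 X1 X2.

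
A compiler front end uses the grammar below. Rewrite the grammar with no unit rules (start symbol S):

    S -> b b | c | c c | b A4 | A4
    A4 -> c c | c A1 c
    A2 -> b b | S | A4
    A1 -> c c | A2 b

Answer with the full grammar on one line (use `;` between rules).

Unit pairs: A2 ⇒* {A4, S}; S ⇒* {A4}.
Replace each nonterminal's rules with the union of the non-unit rules of every nonterminal it unit-derives.

S -> c c | c A1 c | b b | c | b A4; A4 -> c c | c A1 c; A2 -> c c | c A1 c | b b | c | b A4; A1 -> c c | A2 b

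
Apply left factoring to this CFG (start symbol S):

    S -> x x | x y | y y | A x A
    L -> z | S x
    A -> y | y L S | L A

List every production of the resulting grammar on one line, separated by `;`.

S -> y y | A x A | x S'; L -> z | S x; A -> L A | y A'; S' -> x | y; A' -> ε | L S

S has alternatives sharing prefix 'x': factor to S → x S' with S' → x | y.
A has alternatives sharing prefix 'y': factor to A → y A' with A' → ε | L S.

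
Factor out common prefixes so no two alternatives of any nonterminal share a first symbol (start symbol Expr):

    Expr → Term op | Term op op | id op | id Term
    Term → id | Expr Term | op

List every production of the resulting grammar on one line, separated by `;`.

Expr has alternatives sharing prefix 'Term op': factor to Expr → Term op Expr1 with Expr1 → ε | op.
Expr has alternatives sharing prefix 'id': factor to Expr → id Expr2 with Expr2 → op | Term.

Expr → Term op Expr1 | id Expr2; Term → id | Expr Term | op; Expr1 → ε | op; Expr2 → op | Term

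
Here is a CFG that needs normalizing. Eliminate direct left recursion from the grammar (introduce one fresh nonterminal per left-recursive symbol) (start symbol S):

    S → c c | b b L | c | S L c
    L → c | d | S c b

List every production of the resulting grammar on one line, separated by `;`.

Directly left-recursive nonterminal: S.
For S: α = {L c}, β = {c c, b b L, c}. Rewrite as S → β S' and S' → α S' | ε.

S → c c S' | b b L S' | c S'; L → c | d | S c b; S' → L c S' | ε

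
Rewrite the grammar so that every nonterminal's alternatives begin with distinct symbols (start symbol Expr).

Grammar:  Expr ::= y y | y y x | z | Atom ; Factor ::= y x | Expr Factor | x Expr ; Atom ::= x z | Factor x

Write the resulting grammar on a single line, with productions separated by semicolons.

Expr ::= z | Atom | y y Expr1; Factor ::= y x | Expr Factor | x Expr; Atom ::= x z | Factor x; Expr1 ::= ε | x

Expr has alternatives sharing prefix 'y y': factor to Expr → y y Expr1 with Expr1 → ε | x.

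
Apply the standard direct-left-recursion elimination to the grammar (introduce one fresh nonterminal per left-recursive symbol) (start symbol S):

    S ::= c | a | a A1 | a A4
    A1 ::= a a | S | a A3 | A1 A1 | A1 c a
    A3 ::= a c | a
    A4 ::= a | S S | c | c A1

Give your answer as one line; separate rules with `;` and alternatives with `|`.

S ::= c | a | a A1 | a A4; A1 ::= a a A1' | S A1' | a A3 A1'; A3 ::= a c | a; A4 ::= a | S S | c | c A1; A1' ::= A1 A1' | c a A1' | ε

Directly left-recursive nonterminal: A1.
For A1: α = {A1, c a}, β = {a a, S, a A3}. Rewrite as A1 → β A1' and A1' → α A1' | ε.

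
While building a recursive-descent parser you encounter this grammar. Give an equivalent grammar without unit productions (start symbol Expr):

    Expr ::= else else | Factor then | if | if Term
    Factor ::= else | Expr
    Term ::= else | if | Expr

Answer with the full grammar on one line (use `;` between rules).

Expr ::= else else | Factor then | if | if Term; Factor ::= else | else else | Factor then | if | if Term; Term ::= else | if | else else | Factor then | if Term

Unit pairs: Factor ⇒* {Expr}; Term ⇒* {Expr}.
Replace each nonterminal's rules with the union of the non-unit rules of every nonterminal it unit-derives.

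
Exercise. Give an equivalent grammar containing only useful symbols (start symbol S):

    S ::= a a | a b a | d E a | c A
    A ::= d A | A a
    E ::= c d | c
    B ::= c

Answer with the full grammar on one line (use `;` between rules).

S ::= a a | a b a | d E a; E ::= c d | c

Generating nonterminals: {B, E, S}.
Reachable from S after that: {E, S}.
Removed useless symbols: {A, B} and every production mentioning them.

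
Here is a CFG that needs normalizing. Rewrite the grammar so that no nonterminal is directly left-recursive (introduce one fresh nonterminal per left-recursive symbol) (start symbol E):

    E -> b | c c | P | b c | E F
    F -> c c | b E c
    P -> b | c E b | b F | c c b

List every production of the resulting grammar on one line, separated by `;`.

E -> b E' | c c E' | P E' | b c E'; F -> c c | b E c; P -> b | c E b | b F | c c b; E' -> F E' | ε

E is directly left-recursive.
For E: α = {F}, β = {b, c c, P, b c}. Rewrite as E → β E' and E' → α E' | ε.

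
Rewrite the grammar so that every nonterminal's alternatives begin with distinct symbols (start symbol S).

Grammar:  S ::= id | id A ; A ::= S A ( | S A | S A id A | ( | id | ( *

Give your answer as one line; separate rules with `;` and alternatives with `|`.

S has alternatives sharing prefix 'id': factor to S → id S' with S' → ε | A.
A has alternatives sharing prefix 'S A': factor to A → S A A' with A' → ( | ε | id A.
A has alternatives sharing prefix '(': factor to A → ( A'' with A'' → ε | *.

S ::= id S'; A ::= id | S A A' | ( A''; S' ::= ε | A; A' ::= ( | ε | id A; A'' ::= ε | *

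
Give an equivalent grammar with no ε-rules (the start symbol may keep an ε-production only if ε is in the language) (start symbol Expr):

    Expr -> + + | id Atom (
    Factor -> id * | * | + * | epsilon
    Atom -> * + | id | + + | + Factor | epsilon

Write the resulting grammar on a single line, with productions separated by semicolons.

Expr -> + + | id Atom ( | id (; Factor -> id * | * | + *; Atom -> * + | id | + + | + Factor | +

The nullable symbols are {Atom, Factor}.
ε ∉ L(G), so no ε-production is kept.
For each production, add variants omitting each subset of nullable occurrences: Expr → id Atom ( gives id Atom ( | id (. Atom → + Factor gives + Factor | +.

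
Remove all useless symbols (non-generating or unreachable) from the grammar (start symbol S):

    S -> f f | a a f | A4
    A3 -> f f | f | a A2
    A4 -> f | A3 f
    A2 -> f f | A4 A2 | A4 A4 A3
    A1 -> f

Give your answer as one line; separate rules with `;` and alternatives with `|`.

Generating nonterminals: {A1, A2, A3, A4, S}.
Reachable from S after that: {A2, A3, A4, S}.
Removed useless symbols: {A1} and every production mentioning them.

S -> f f | a a f | A4; A3 -> f f | f | a A2; A4 -> f | A3 f; A2 -> f f | A4 A2 | A4 A4 A3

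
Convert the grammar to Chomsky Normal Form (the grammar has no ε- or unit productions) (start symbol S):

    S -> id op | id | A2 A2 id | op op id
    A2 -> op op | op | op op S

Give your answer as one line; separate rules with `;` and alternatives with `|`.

Introduce a nonterminal for each terminal appearing in a rule of length ≥ 2: X1 → id, X2 → op.
Binarize each right-hand side of length ≥ 3 by chaining fresh nonterminals (Y1, Y2, …): affected rules were S → A2 A2 X1; S → X2 X2 X1; A2 → X2 X2 S.

S -> X1 X2 | id | A2 Y1 | X2 Y2; A2 -> X2 X2 | op | X2 Y3; X1 -> id; X2 -> op; Y1 -> A2 X1; Y2 -> X2 X1; Y3 -> X2 S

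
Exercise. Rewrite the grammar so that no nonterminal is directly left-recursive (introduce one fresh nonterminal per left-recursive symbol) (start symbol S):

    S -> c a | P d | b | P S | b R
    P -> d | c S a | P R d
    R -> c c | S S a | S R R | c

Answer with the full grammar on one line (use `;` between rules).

S -> c a | P d | b | P S | b R; P -> d P' | c S a P'; R -> c c | S S a | S R R | c; P' -> R d P' | ε

Left recursion appears on P.
For P: α = {R d}, β = {d, c S a}. Rewrite as P → β P' and P' → α P' | ε.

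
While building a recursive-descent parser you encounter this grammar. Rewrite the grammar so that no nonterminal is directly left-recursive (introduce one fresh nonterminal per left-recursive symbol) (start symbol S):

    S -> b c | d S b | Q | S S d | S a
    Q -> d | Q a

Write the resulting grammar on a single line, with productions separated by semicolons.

Directly left-recursive nonterminals: S, Q.
For S: α = {S d, a}, β = {b c, d S b, Q}. Rewrite as S → β S' and S' → α S' | ε.
For Q: α = {a}, β = {d}. Rewrite as Q → β Q' and Q' → α Q' | ε.

S -> b c S' | d S b S' | Q S'; Q -> d Q'; S' -> S d S' | a S' | ε; Q' -> a Q' | ε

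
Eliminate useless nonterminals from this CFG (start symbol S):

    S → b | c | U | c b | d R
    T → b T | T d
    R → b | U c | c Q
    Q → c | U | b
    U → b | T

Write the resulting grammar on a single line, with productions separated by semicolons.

S → b | c | U | c b | d R; R → b | U c | c Q; Q → c | U | b; U → b

Generating nonterminals: {Q, R, S, U}.
Reachable from S after that: {Q, R, S, U}.
Removed useless symbols: {T} and every production mentioning them.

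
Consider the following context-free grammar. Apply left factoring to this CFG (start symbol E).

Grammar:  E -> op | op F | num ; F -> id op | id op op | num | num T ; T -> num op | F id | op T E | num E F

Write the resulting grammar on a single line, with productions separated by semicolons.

E -> num | op E'; F -> id op F' | num F''; T -> F id | op T E | num T'; E' -> ε | F; F' -> ε | op; F'' -> ε | T; T' -> op | E F

E has alternatives sharing prefix 'op': factor to E → op E' with E' → ε | F.
F has alternatives sharing prefix 'id op': factor to F → id op F' with F' → ε | op.
F has alternatives sharing prefix 'num': factor to F → num F'' with F'' → ε | T.
T has alternatives sharing prefix 'num': factor to T → num T' with T' → op | E F.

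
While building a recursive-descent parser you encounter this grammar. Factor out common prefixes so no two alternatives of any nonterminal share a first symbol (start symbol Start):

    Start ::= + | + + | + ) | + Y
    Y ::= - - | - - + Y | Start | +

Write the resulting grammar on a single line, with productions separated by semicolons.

Start has alternatives sharing prefix '+': factor to Start → + Start1 with Start1 → ε | + | ) | Y.
Y has alternatives sharing prefix '- -': factor to Y → - - Y1 with Y1 → ε | + Y.

Start ::= + Start1; Y ::= Start | + | - - Y1; Start1 ::= ε | + | ) | Y; Y1 ::= ε | + Y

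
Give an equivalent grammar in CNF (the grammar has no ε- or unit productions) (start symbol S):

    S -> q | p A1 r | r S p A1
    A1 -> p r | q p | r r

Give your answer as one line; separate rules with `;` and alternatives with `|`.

S -> q | X1 Y1 | X2 Y2; A1 -> X1 X2 | X3 X1 | X2 X2; X1 -> p; X2 -> r; X3 -> q; Y1 -> A1 X2; Y2 -> S Y3; Y3 -> X1 A1

Introduce a nonterminal for each terminal appearing in a rule of length ≥ 2: X1 → p, X2 → r, X3 → q.
Binarize each right-hand side of length ≥ 3 by chaining fresh nonterminals (Y1, Y2, …): affected rules were S → X1 A1 X2; S → X2 S X1 A1.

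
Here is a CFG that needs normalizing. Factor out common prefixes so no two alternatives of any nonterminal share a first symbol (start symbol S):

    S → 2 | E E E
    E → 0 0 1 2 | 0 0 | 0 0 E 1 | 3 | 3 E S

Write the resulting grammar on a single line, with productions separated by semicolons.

E has alternatives sharing prefix '0 0': factor to E → 0 0 E' with E' → 1 2 | ε | E 1.
E has alternatives sharing prefix '3': factor to E → 3 E'' with E'' → ε | E S.

S → 2 | E E E; E → 0 0 E' | 3 E''; E' → 1 2 | ε | E 1; E'' → ε | E S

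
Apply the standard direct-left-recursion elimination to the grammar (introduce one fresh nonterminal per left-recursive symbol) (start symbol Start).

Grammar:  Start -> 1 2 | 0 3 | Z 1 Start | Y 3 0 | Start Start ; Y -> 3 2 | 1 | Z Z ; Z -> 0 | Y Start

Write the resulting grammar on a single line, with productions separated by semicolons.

Start is directly left-recursive.
For Start: α = {Start}, β = {1 2, 0 3, Z 1 Start, Y 3 0}. Rewrite as Start → β Start1 and Start1 → α Start1 | ε.

Start -> 1 2 Start1 | 0 3 Start1 | Z 1 Start Start1 | Y 3 0 Start1; Y -> 3 2 | 1 | Z Z; Z -> 0 | Y Start; Start1 -> Start Start1 | ε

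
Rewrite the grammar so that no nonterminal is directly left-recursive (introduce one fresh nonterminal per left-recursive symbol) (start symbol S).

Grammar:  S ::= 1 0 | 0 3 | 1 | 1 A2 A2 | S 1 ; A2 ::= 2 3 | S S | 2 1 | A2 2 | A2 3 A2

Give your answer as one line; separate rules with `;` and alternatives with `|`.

S, A2 are directly left-recursive.
For S: α = {1}, β = {1 0, 0 3, 1, 1 A2 A2}. Rewrite as S → β S' and S' → α S' | ε.
For A2: α = {2, 3 A2}, β = {2 3, S S, 2 1}. Rewrite as A2 → β A2' and A2' → α A2' | ε.

S ::= 1 0 S' | 0 3 S' | 1 S' | 1 A2 A2 S'; A2 ::= 2 3 A2' | S S A2' | 2 1 A2'; S' ::= 1 S' | ε; A2' ::= 2 A2' | 3 A2 A2' | ε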